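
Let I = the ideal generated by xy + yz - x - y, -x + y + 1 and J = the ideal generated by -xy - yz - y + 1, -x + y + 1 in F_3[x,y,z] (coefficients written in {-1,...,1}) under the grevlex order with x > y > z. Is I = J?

Equality of ideals is decidable: compute both reduced Gröbner bases (unique for the ordering) and check whether they agree.
Buchberger on the first generating set:
f_1 = xy + yz - x - y, LT = xy.
f_2 = -x + y + 1, LT = x.

S(f_1,f_2): lcm = xy. S = y^2 + yz - x.
  leading term y^2: no divisor's leading term divides it; move y^2 to the remainder.
  leading term yz: no divisor's leading term divides it; move yz to the remainder.
  leading term x: subtract (1)·f_2 from -x → -y - 1
  leading term y: no divisor's leading term divides it; move -y to the remainder.
  leading term 1: no divisor's leading term divides it; move -1 to the remainder.
  remainder y^2 + yz - y - 1 ≠ 0; add g_3 = y^2 + yz - y - 1 to the basis.

The other S-polynomials (S(f_1,g_3), S(f_2,g_3)) all reduce to 0 modulo the current basis, so we have a Gröbner basis.
Inter-reduce: drop elements whose leading term is divisible by another's, tail-reduce, and make monic.
Reduced Gröbner basis: {y^2 + yz - y - 1, x - y - 1}.

Buchberger on the second generating set:
h_1 = -xy - yz - y + 1, LT = xy.
h_2 = -x + y + 1, LT = x.

S(h_1,h_2): lcm = xy. S = y^2 + yz - y - 1.
  leading term y^2: no divisor's leading term divides it; move y^2 to the remainder.
  leading term yz: no divisor's leading term divides it; move yz to the remainder.
  leading term y: no divisor's leading term divides it; move -y to the remainder.
  leading term 1: no divisor's leading term divides it; move -1 to the remainder.
  remainder y^2 + yz - y - 1 ≠ 0; add k_3 = y^2 + yz - y - 1 to the basis.

The other S-polynomials (S(h_1,k_3), S(h_2,k_3)) all reduce to 0 modulo the current basis, so we have a Gröbner basis.
Inter-reduce: drop elements whose leading term is divisible by another's, tail-reduce, and make monic.
Reduced Gröbner basis: {y^2 + yz - y - 1, x - y - 1}.

Same reduced basis, so the two generating sets span the same ideal.

Yes, the ideals are equal.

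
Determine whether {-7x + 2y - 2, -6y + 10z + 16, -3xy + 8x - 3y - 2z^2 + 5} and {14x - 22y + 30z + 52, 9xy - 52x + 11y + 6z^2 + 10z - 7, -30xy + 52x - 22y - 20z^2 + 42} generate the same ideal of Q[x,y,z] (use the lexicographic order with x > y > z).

Equality of ideals is decidable: compute both reduced Gröbner bases (unique for the ordering) and check whether they agree.
Buchberger on the first generating set:
f_1 = -7x + 2y - 2, LT = x.
f_2 = -6y + 10z + 16, LT = y.
f_3 = -3xy + 8x - 3y - 2z^2 + 5, LT = xy.

S(f_1,f_3): lcm = xy. S = 8/3x - 2/7y^2 - 5/7y - 2/3z^2 + 5/3.
  reduce S modulo (f_1, f_2, f_3):
  remainder -92/63z^2 - 155/63z - 1 ≠ 0; add g_4 = -92/63z^2 - 155/63z - 1 to the basis.

The other S-polynomials (S(f_1,f_2), S(f_2,f_3), S(f_1,g_4), S(f_2,g_4), S(f_3,g_4)) all reduce to 0 modulo the current basis, so we have a Gröbner basis.
Inter-reduce: drop elements whose leading term is divisible by another's, tail-reduce, and make monic.
Reduced Gröbner basis: {x - 10/21z - 10/21, y - 5/3z - 8/3, z^2 + 155/92z + 63/92}.

Buchberger on the second generating set:
h_1 = 14x - 22y + 30z + 52, LT = x.
h_2 = 9xy - 52x + 11y + 6z^2 + 10z - 7, LT = xy.
h_3 = -30xy + 52x - 22y - 20z^2 + 42, LT = xy.

S(h_1,h_2): lcm = xy. S = 52/9x - 11/7y^2 + 15/7yz + 157/63y - 2/3z^2 - 10/9z + 7/9.
  reduce S modulo (h_1, h_2, h_3):
  remainder -11/7y^2 + 15/7yz + 81/7y - 2/3z^2 - 850/63z - 1303/63 ≠ 0; add k_4 = -11/7y^2 + 15/7yz + 81/7y - 2/3z^2 - 850/63z - 1303/63 to the basis.

S(h_1,h_3): lcm = xy. S = 26/15x - 11/7y^2 + 15/7yz + 313/105y - 2/3z^2 + 7/5.
  reduce S modulo (h_1, h_2, h_3, k_4):
  remainder -88/15y + 88/9z + 704/45 ≠ 0; add k_5 = -88/15y + 88/9z + 704/45 to the basis.

S(h_3,k_4): lcm = xy^2. S = 15/11xyz + 929/165xy - 14/33xz^2 - 850/99xz - 1303/99x + 11/15y^2 + 2/3yz^2 - 7/5y.
  reduce S modulo (h_1, h_2, h_3, k_4, k_5):
  remainder -736/135z^2 - 248/27z - 56/15 ≠ 0; add k_6 = -736/135z^2 - 248/27z - 56/15 to the basis.

The other S-polynomials (S(h_2,h_3), S(h_1,k_4), S(h_2,k_4), S(h_1,k_5), S(h_2,k_5), S(h_3,k_5), S(k_4,k_5), S(h_1,k_6), S(h_2,k_6), S(h_3,k_6), S(k_4,k_6), S(k_5,k_6)) all reduce to 0 modulo the current basis, so we have a Gröbner basis.
Inter-reduce: drop elements whose leading term is divisible by another's, tail-reduce, and make monic.
Reduced Gröbner basis: {x - 10/21z - 10/21, y - 5/3z - 8/3, z^2 + 155/92z + 63/92}.

These coincide, so the ideals are equal.

Yes, the ideals are equal.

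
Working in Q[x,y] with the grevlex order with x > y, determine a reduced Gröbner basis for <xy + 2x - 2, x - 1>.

G = {x - 1, y}

f_1 = xy + 2x - 2, LT = xy.
f_2 = x - 1, LT = x.

S(f_1,f_2): lcm = xy. S = 2x + y - 2.
  reduce S modulo (f_1, f_2):
  remainder y ≠ 0; add g_3 = y to the basis.

The other S-polynomials (S(f_1,g_3), S(f_2,g_3)) all reduce to 0 modulo the current basis, so we have a Gröbner basis.
Inter-reduce: drop elements whose leading term is divisible by another's, tail-reduce, and make monic.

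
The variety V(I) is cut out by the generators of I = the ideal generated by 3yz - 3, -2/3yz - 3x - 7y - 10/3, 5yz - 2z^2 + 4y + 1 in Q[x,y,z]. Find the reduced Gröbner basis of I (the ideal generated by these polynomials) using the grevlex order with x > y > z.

f_1 = 3yz - 3, LT = yz.
f_2 = -2/3yz - 3x - 7y - 10/3, LT = yz.
f_3 = 5yz - 2z^2 + 4y + 1, LT = yz.

S(f_1,f_2): lcm = yz. S = -9/2x - 21/2y - 6.
  leading term x: no divisor's leading term divides it; move -9/2x to the remainder.
  leading term y: no divisor's leading term divides it; move -21/2y to the remainder.
  leading term 1: no divisor's leading term divides it; move -6 to the remainder.
  remainder -9/2x - 21/2y - 6 ≠ 0; add g_4 = -9/2x - 21/2y - 6 to the basis.

S(f_1,f_3): lcm = yz. S = 2/5z^2 - 4/5y - 6/5.
  leading term z^2: no divisor's leading term divides it; move 2/5z^2 to the remainder.
  leading term y: no divisor's leading term divides it; move -4/5y to the remainder.
  leading term 1: no divisor's leading term divides it; move -6/5 to the remainder.
  remainder 2/5z^2 - 4/5y - 6/5 ≠ 0; add g_5 = 2/5z^2 - 4/5y - 6/5 to the basis.

S(f_1,g_5): lcm = yz^2. S = 2y^2 + 3y - z.
  leading term y^2: no divisor's leading term divides it; move 2y^2 to the remainder.
  leading term y: no divisor's leading term divides it; move 3y to the remainder.
  leading term z: no divisor's leading term divides it; move -z to the remainder.
  remainder 2y^2 + 3y - z ≠ 0; add g_6 = 2y^2 + 3y - z to the basis.

The other S-polynomials (S(f_2,f_3), S(f_1,g_4), S(f_2,g_4), S(f_3,g_4), S(f_2,g_5), S(f_3,g_5), S(g_4,g_5), S(f_1,g_6), S(f_2,g_6), S(f_3,g_6), S(g_4,g_6), S(g_5,g_6)) all reduce to 0 modulo the current basis, so we have a Gröbner basis.
Inter-reduce: drop elements whose leading term is divisible by another's, tail-reduce, and make monic.

G = {y^2 + 3/2y - 1/2z, yz - 1, z^2 - 2y - 3, x + 7/3y + 4/3}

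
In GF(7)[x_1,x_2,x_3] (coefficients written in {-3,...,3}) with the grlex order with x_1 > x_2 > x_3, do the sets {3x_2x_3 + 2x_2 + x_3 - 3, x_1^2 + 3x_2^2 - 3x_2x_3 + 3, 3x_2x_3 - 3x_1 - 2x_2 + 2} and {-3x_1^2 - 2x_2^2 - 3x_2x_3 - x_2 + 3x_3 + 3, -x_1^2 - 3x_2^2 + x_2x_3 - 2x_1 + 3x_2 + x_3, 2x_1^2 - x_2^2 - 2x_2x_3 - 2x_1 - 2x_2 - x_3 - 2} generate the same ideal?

No, the ideals differ.

Two ideals are equal iff their reduced Gröbner bases coincide (the reduced basis is unique for a fixed ordering).
Buchberger on the first generating set:
f_1 = 3x_2x_3 + 2x_2 + x_3 - 3, LT = x_2x_3.
f_2 = x_1^2 + 3x_2^2 - 3x_2x_3 + 3, LT = x_1^2.
f_3 = 3x_2x_3 - 3x_1 - 2x_2 + 2, LT = x_2x_3.

S(f_1,f_3): lcm = x_2x_3. S = x_1 - x_2 - 2x_3 + 3.
  leading term x_1: no divisor's leading term divides it; move x_1 to the remainder.
  leading term x_2: no divisor's leading term divides it; move -x_2 to the remainder.
  leading term x_3: no divisor's leading term divides it; move -2x_3 to the remainder.
  leading term 1: no divisor's leading term divides it; move 3 to the remainder.
  remainder x_1 - x_2 - 2x_3 + 3 ≠ 0; add g_4 = x_1 - x_2 - 2x_3 + 3 to the basis.

S(f_2,g_4): lcm = x_1^2. S = x_1x_2 + 2x_1x_3 + 3x_2^2 - 3x_2x_3 - 3x_1 + 3.
  leading term x_1x_2: subtract (x_2)·g_4 from x_1x_2 + 2x_1x_3 + 3x_2^2 - 3x_2x_3 - 3x_1 + 3 → 2x_1x_3 - 3x_2^2 - x_2x_3 - 3x_1 - 3x_2 + 3
  leading term x_1x_3: subtract (2x_3)·g_4 from 2x_1x_3 - 3x_2^2 - x_2x_3 - 3x_1 - 3x_2 + 3 → -3x_2^2 + x_2x_3 - 3x_3^2 - 3x_1 - 3x_2 + x_3 + 3
  leading term x_2^2: no divisor's leading term divides it; move -3x_2^2 to the remainder.
  leading term x_2x_3: subtract (-2)·f_1 from x_2x_3 - 3x_3^2 - 3x_1 - 3x_2 + x_3 + 3 → -3x_3^2 - 3x_1 + x_2 + 3x_3 - 3
  leading term x_3^2: no divisor's leading term divides it; move -3x_3^2 to the remainder.
  leading term x_1: subtract (-3)·g_4 from -3x_1 + x_2 + 3x_3 - 3 → -2x_2 - 3x_3 - 1
  leading term x_2: no divisor's leading term divides it; move -2x_2 to the remainder.
  leading term x_3: no divisor's leading term divides it; move -3x_3 to the remainder.
  leading term 1: no divisor's leading term divides it; move -1 to the remainder.
  remainder -3x_2^2 - 3x_3^2 - 2x_2 - 3x_3 - 1 ≠ 0; add g_5 = -3x_2^2 - 3x_3^2 - 2x_2 - 3x_3 - 1 to the basis.

S(f_1,g_5): lcm = x_2^2x_3. S = -x_3^3 + 3x_2^2 + 2x_2x_3 - x_3^2 - x_2 + 2x_3.
  leading term x_3^3: no divisor's leading term divides it; move -x_3^3 to the remainder.
  leading term x_2^2: subtract (-1)·g_5 from 3x_2^2 + 2x_2x_3 - x_3^2 - x_2 + 2x_3 → 2x_2x_3 + 3x_3^2 - 3x_2 - x_3 - 1
  leading term x_2x_3: subtract (3)·f_1 from 2x_2x_3 + 3x_3^2 - 3x_2 - x_3 - 1 → 3x_3^2 - 2x_2 + 3x_3 + 1
  leading term x_3^2: no divisor's leading term divides it; move 3x_3^2 to the remainder.
  leading term x_2: no divisor's leading term divides it; move -2x_2 to the remainder.
  leading term x_3: no divisor's leading term divides it; move 3x_3 to the remainder.
  leading term 1: no divisor's leading term divides it; move 1 to the remainder.
  remainder -x_3^3 + 3x_3^2 - 2x_2 + 3x_3 + 1 ≠ 0; add g_6 = -x_3^3 + 3x_3^2 - 2x_2 + 3x_3 + 1 to the basis.

The other S-polynomials (S(f_1,f_2), S(f_2,f_3), S(f_1,g_4), S(f_3,g_4), S(f_2,g_5), S(f_3,g_5), S(g_4,g_5), S(f_1,g_6), S(f_2,g_6), S(f_3,g_6), S(g_4,g_6), S(g_5,g_6)) all reduce to 0 modulo the current basis, so we have a Gröbner basis.
Inter-reduce: drop elements whose leading term is divisible by another's, tail-reduce, and make monic.
Reduced Gröbner basis: {x_3^3 - 3x_3^2 + 2x_2 - 3x_3 - 1, x_2^2 + x_3^2 + 3x_2 + x_3 - 2, x_2x_3 + 3x_2 - 2x_3 - 1, x_1 - x_2 - 2x_3 + 3}.

Buchberger on the second generating set:
h_1 = -3x_1^2 - 2x_2^2 - 3x_2x_3 - x_2 + 3x_3 + 3, LT = x_1^2.
h_2 = -x_1^2 - 3x_2^2 + x_2x_3 - 2x_1 + 3x_2 + x_3, LT = x_1^2.
h_3 = 2x_1^2 - x_2^2 - 2x_2x_3 - 2x_1 - 2x_2 - x_3 - 2, LT = x_1^2.

S(h_1,h_2): lcm = x_1^2. S = 2x_2x_3 - 2x_1 + x_2 - 1.
  leading term x_2x_3: no divisor's leading term divides it; move 2x_2x_3 to the remainder.
  leading term x_1: no divisor's leading term divides it; move -2x_1 to the remainder.
  leading term x_2: no divisor's leading term divides it; move x_2 to the remainder.
  leading term 1: no divisor's leading term divides it; move -1 to the remainder.
  remainder 2x_2x_3 - 2x_1 + x_2 - 1 ≠ 0; add k_4 = 2x_2x_3 - 2x_1 + x_2 - 1 to the basis.

S(h_1,h_3): lcm = x_1^2. S = 2x_2x_3 + x_1 - x_2 + 3x_3.
  leading term x_2x_3: subtract (1)·k_4 from 2x_2x_3 + x_1 - x_2 + 3x_3 → 3x_1 - 2x_2 + 3x_3 + 1
  leading term x_1: no divisor's leading term divides it; move 3x_1 to the remainder.
  leading term x_2: no divisor's leading term divides it; move -2x_2 to the remainder.
  leading term x_3: no divisor's leading term divides it; move 3x_3 to the remainder.
  leading term 1: no divisor's leading term divides it; move 1 to the remainder.
  remainder 3x_1 - 2x_2 + 3x_3 + 1 ≠ 0; add k_5 = 3x_1 - 2x_2 + 3x_3 + 1 to the basis.

S(h_1,k_5): lcm = x_1^2. S = 3x_1x_2 - x_1x_3 + 3x_2^2 + x_2x_3 + 2x_1 - 2x_2 - x_3 - 1.
  leading term x_1x_2: subtract (x_2)·k_5 from 3x_1x_2 - x_1x_3 + 3x_2^2 + x_2x_3 + 2x_1 - 2x_2 - x_3 - 1 → -x_1x_3 - 2x_2^2 - 2x_2x_3 + 2x_1 - 3x_2 - x_3 - 1
  leading term x_1x_3: subtract (2x_3)·k_5 from -x_1x_3 - 2x_2^2 - 2x_2x_3 + 2x_1 - 3x_2 - x_3 - 1 → -2x_2^2 + 2x_2x_3 + x_3^2 + 2x_1 - 3x_2 - 3x_3 - 1
  leading term x_2^2: no divisor's leading term divides it; move -2x_2^2 to the remainder.
  leading term x_2x_3: subtract (1)·k_4 from 2x_2x_3 + x_3^2 + 2x_1 - 3x_2 - 3x_3 - 1 → x_3^2 - 3x_1 + 3x_2 - 3x_3
  leading term x_3^2: no divisor's leading term divides it; move x_3^2 to the remainder.
  leading term x_1: subtract (-1)·k_5 from -3x_1 + 3x_2 - 3x_3 → x_2 + 1
  leading term x_2: no divisor's leading term divides it; move x_2 to the remainder.
  leading term 1: no divisor's leading term divides it; move 1 to the remainder.
  remainder -2x_2^2 + x_3^2 + x_2 + 1 ≠ 0; add k_6 = -2x_2^2 + x_3^2 + x_2 + 1 to the basis.

S(k_4,k_6): lcm = x_2^2x_3. S = -3x_3^3 - x_1x_2 - 3x_2^2 - 3x_2x_3 + 3x_2 - 3x_3.
  leading term x_3^3: no divisor's leading term divides it; move -3x_3^3 to the remainder.
  leading term x_1x_2: subtract (2x_2)·k_5 from -x_1x_2 - 3x_2^2 - 3x_2x_3 + 3x_2 - 3x_3 → x_2^2 - 2x_2x_3 + x_2 - 3x_3
  leading term x_2^2: subtract (3)·k_6 from x_2^2 - 2x_2x_3 + x_2 - 3x_3 → -2x_2x_3 - 3x_3^2 - 2x_2 - 3x_3 - 3
  leading term x_2x_3: subtract (-1)·k_4 from -2x_2x_3 - 3x_3^2 - 2x_2 - 3x_3 - 3 → -3x_3^2 - 2x_1 - x_2 - 3x_3 + 3
  leading term x_3^2: no divisor's leading term divides it; move -3x_3^2 to the remainder.
  leading term x_1: subtract (-3)·k_5 from -2x_1 - x_2 - 3x_3 + 3 → -x_3 - 1
  leading term x_3: no divisor's leading term divides it; move -x_3 to the remainder.
  leading term 1: no divisor's leading term divides it; move -1 to the remainder.
  remainder -3x_3^3 - 3x_3^2 - x_3 - 1 ≠ 0; add k_7 = -3x_3^3 - 3x_3^2 - x_3 - 1 to the basis.

The other S-polynomials (S(h_2,h_3), S(h_1,k_4), S(h_2,k_4), S(h_3,k_4), S(h_2,k_5), S(h_3,k_5), S(k_4,k_5), S(h_1,k_6), S(h_2,k_6), S(h_3,k_6), S(k_5,k_6), S(h_1,k_7), S(h_2,k_7), S(h_3,k_7), S(k_4,k_7), S(k_5,k_7), S(k_6,k_7)) all reduce to 0 modulo the current basis, so we have a Gröbner basis.
Inter-reduce: drop elements whose leading term is divisible by another's, tail-reduce, and make monic.
Reduced Gröbner basis: {x_3^3 + x_3^2 - 2x_3 - 2, x_2^2 + 3x_3^2 + 3x_2 + 3, x_2x_3 + x_2 + x_3 + 1, x_1 - 3x_2 + x_3 - 2}.

These differ, so the ideals are not equal.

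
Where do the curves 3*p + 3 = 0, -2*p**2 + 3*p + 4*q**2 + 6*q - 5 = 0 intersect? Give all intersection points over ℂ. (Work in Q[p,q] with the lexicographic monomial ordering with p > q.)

{(-1, -5/2), (-1, 1)}

Compute a lex Gröbner basis by Buchberger's algorithm.
f_1 = 3*p + 3, LT = p.
f_2 = -2*p**2 + 3*p + 4*q**2 + 6*q - 5, LT = p**2.

S(f_1,f_2): lcm = p**2. S = 5/2*p + 2*q**2 + 3*q - 5/2.
  leading term p: subtract (5/6)·f_1 from 5/2*p + 2*q**2 + 3*q - 5/2 → 2*q**2 + 3*q - 5
  leading term q**2: no divisor's leading term divides it; move 2*q**2 to the remainder.
  leading term q: no divisor's leading term divides it; move 3*q to the remainder.
  leading term 1: no divisor's leading term divides it; move -5 to the remainder.
  remainder 2*q**2 + 3*q - 5 ≠ 0; add h_3 = 2*q**2 + 3*q - 5 to the basis.

The other S-polynomials (S(f_1,h_3), S(f_2,h_3)) all reduce to 0 modulo the current basis, so we have a Gröbner basis.
Inter-reduce: drop elements whose leading term is divisible by another's, tail-reduce, and make monic.
Reduced Gröbner basis: {p + 1, q**2 + 3/2*q - 5/2}.

The lex basis is triangular: the last element involves only q. Solving q**2 + 3/2*q - 5/2 = 0 gives q ∈ {-5/2, 1}; substituting each value into the earlier elements determines the remaining variables.
  q = -5/2: the earlier basis element becomes p + 1 = 0, giving p = -1 — point (-1, -5/2).
  q = 1: the earlier basis element becomes p + 1 = 0, giving p = -1 — point (-1, 1).
A lex Gröbner basis triangularizes the system, enabling back-substitution.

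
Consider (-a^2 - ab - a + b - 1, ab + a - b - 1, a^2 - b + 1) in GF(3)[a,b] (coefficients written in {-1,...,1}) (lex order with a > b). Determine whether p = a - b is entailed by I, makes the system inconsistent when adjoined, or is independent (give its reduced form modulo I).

First compute the reduced Gröbner basis of I by Buchberger's algorithm.
f_1 = -a^2 - ab - a + b - 1, LT = a^2.
f_2 = ab + a - b - 1, LT = ab.
f_3 = a^2 - b + 1, LT = a^2.

S(f_1,f_3): lcm = a^2. S = ab + a.
  leading term ab: subtract (1)·f_2 from ab + a → b + 1
  leading term b: no divisor's leading term divides it; move b to the remainder.
  leading term 1: no divisor's leading term divides it; move 1 to the remainder.
  remainder b + 1 ≠ 0; add h_4 = b + 1 to the basis.

The other S-polynomials (S(f_1,f_2), S(f_2,f_3), S(f_1,h_4), S(f_2,h_4), S(f_3,h_4)) all reduce to 0 modulo the current basis, so we have a Gröbner basis.
Inter-reduce: drop elements whose leading term is divisible by another's, tail-reduce, and make monic.
Reduced Gröbner basis: {a^2 - 1, b + 1}.
Label its elements g_1 = a^2 - 1, g_2 = b + 1.

Reduce p = a - b modulo G:
  leading term a: no divisor's leading term divides it; move a to the remainder.
  leading term b: subtract (-1)·g_2 from -b → 1
  leading term 1: no divisor's leading term divides it; move 1 to the remainder.
  normal form = a + 1.
The normal form is nonzero, so p ∉ I. Since p minus its normal form lies in I, I + (p) = I + (r) where r = a + 1; decide whether this ideal is the whole ring.
Run Buchberger on G together with r (pairs among the g_i already reduce to 0 since G is a Gröbner basis):
g_1 = a^2 - 1, LT = a^2.
g_2 = b + 1, LT = b.
r = a + 1, LT = a.

The S-polynomials (S(g_1,g_2), S(g_1,r), S(g_2,r)) all reduce to 0 modulo the current basis, so we have a Gröbner basis.
Inter-reduce: drop elements whose leading term is divisible by another's, tail-reduce, and make monic.
Reduced Gröbner basis: {a + 1, b + 1}.
The reduced Gröbner basis of I + (p) is {a + 1, b + 1} ≠ {1}, a proper ideal, so the enlarged system stays consistent: p is independent of I, with normal form a + 1.

a - b is independent of I; its normal form modulo I is a + 1.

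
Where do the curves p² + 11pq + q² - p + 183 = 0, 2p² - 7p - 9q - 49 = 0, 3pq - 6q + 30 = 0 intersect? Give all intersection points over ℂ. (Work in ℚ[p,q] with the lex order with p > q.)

{(4, -5)}

Compute a lex Gröbner basis by Buchberger's algorithm.
f_1 = p² + 11pq - p + q² + 183, LT = p².
f_2 = 2p² - 7p - 9q - 49, LT = p².
f_3 = 3pq - 6q + 30, LT = pq.

S(f_1,f_2): lcm = p². S = 11pq + 5/2p + q² + 9/2q + 415/2.
  leading term pq: subtract (11/3)·f_3 from 11pq + 5/2p + q² + 9/2q + 415/2 → 5/2p + q² + 53/2q + 195/2
  leading term p: no divisor's leading term divides it; move 5/2p to the remainder.
  leading term q²: no divisor's leading term divides it; move q² to the remainder.
  leading term q: no divisor's leading term divides it; move 53/2q to the remainder.
  leading term 1: no divisor's leading term divides it; move 195/2 to the remainder.
  remainder 5/2p + q² + 53/2q + 195/2 ≠ 0; add h_4 = 5/2p + q² + 53/2q + 195/2 to the basis.

S(f_1,f_3): lcm = p²q. S = 11pq² + pq - 10p + q³ + 183q.
  leading term pq²: subtract (11/3q)·f_3 from 11pq² + pq - 10p + q³ + 183q → pq - 10p + q³ + 22q² + 73q
  leading term pq: subtract (⅓)·f_3 from pq - 10p + q³ + 22q² + 73q → -10p + q³ + 22q² + 75q - 10
  leading term p: subtract (-4)·h_4 from -10p + q³ + 22q² + 75q - 10 → q³ + 26q² + 181q + 380
  leading term q³: no divisor's leading term divides it; move q³ to the remainder.
  leading term q²: no divisor's leading term divides it; move 26q² to the remainder.
  leading term q: no divisor's leading term divides it; move 181q to the remainder.
  leading term 1: no divisor's leading term divides it; move 380 to the remainder.
  remainder q³ + 26q² + 181q + 380 ≠ 0; add h_5 = q³ + 26q² + 181q + 380 to the basis.

S(f_2,f_3): lcm = p²q. S = -3/2pq - 10p - 9/2q² - 49/2q.
  leading term pq: subtract (-½)·f_3 from -3/2pq - 10p - 9/2q² - 49/2q → -10p - 9/2q² - 55/2q + 15
  leading term p: subtract (-4)·h_4 from -10p - 9/2q² - 55/2q + 15 → -½q² + 157/2q + 405
  leading term q²: no divisor's leading term divides it; move -½q² to the remainder.
  leading term q: no divisor's leading term divides it; move 157/2q to the remainder.
  leading term 1: no divisor's leading term divides it; move 405 to the remainder.
  remainder -½q² + 157/2q + 405 ≠ 0; add h_6 = -½q² + 157/2q + 405 to the basis.

S(f_1,h_4): lcm = p². S = -⅖pq² + ⅖pq - 40p + q² + 183.
  leading term pq²: subtract (-2/15q)·f_3 from -⅖pq² + ⅖pq - 40p + q² + 183 → ⅖pq - 40p + ⅕q² + 4q + 183
  leading term pq: subtract (2/15)·f_3 from ⅖pq - 40p + ⅕q² + 4q + 183 → -40p + ⅕q² + 24/5q + 179
  leading term p: subtract (-16)·h_4 from -40p + ⅕q² + 24/5q + 179 → 81/5q² + 2144/5q + 1739
  leading term q²: subtract (-162/5)·h_6 from 81/5q² + 2144/5q + 1739 → 14861/5q + 14861
  leading term q: no divisor's leading term divides it; move 14861/5q to the remainder.
  leading term 1: no divisor's leading term divides it; move 14861 to the remainder.
  remainder 14861/5q + 14861 ≠ 0; add h_7 = 14861/5q + 14861 to the basis.

S(f_2,h_4): lcm = p². S = -⅖pq² - 53/5pq - 85/2p - 9/2q - 49/2.
  leading term pq²: subtract (-2/15q)·f_3 from -⅖pq² - 53/5pq - 85/2p - 9/2q - 49/2 → -53/5pq - 85/2p - ⅘q² - ½q - 49/2
  leading term pq: subtract (-53/15)·f_3 from -53/5pq - 85/2p - ⅘q² - ½q - 49/2 → -85/2p - ⅘q² - 217/10q + 163/2
  leading term p: subtract (-17)·h_4 from -85/2p - ⅘q² - 217/10q + 163/2 → 81/5q² + 2144/5q + 1739
  leading term q²: subtract (-162/5)·h_6 from 81/5q² + 2144/5q + 1739 → 14861/5q + 14861
  leading term q: subtract (1)·h_7 from 14861/5q + 14861 → 0
  remainder 0.

S(f_3,h_4): lcm = pq. S = -⅖q³ - 53/5q² - 41q + 10.
  leading term q³: subtract (-⅖)·h_5 from -⅖q³ - 53/5q² - 41q + 10 → -⅕q² + 157/5q + 162
  leading term q²: subtract (⅖)·h_6 from -⅕q² + 157/5q + 162 → 0
  remainder 0.

S(f_1,h_5): leading monomials are coprime, so the S-polynomial reduces to 0 (Buchberger's first criterion).
S(f_2,h_5): leading monomials are coprime, so the S-polynomial reduces to 0 (Buchberger's first criterion).
S(f_3,h_5): lcm = pq³. S = -26pq² - 181pq - 380p - 2q³ + 10q².
  leading term pq²: subtract (-26/3q)·f_3 from -26pq² - 181pq - 380p - 2q³ + 10q² → -181pq - 380p - 2q³ - 42q² + 260q
  leading term pq: subtract (-181/3)·f_3 from -181pq - 380p - 2q³ - 42q² + 260q → -380p - 2q³ - 42q² - 102q + 1810
  leading term p: subtract (-152)·h_4 from -380p - 2q³ - 42q² - 102q + 1810 → -2q³ + 110q² + 3926q + 16630
  leading term q³: subtract (-2)·h_5 from -2q³ + 110q² + 3926q + 16630 → 162q² + 4288q + 17390
  leading term q²: subtract (-324)·h_6 from 162q² + 4288q + 17390 → 29722q + 148610
  leading term q: subtract (10)·h_7 from 29722q + 148610 → 0
  remainder 0.

S(h_4,h_5): leading monomials are coprime, so the S-polynomial reduces to 0 (Buchberger's first criterion).
S(f_1,h_6): leading monomials are coprime, so the S-polynomial reduces to 0 (Buchberger's first criterion).
S(f_2,h_6): leading monomials are coprime, so the S-polynomial reduces to 0 (Buchberger's first criterion).
S(f_3,h_6): lcm = pq². S = 157pq + 810p - 2q² + 10q.
  leading term pq: subtract (157/3)·f_3 from 157pq + 810p - 2q² + 10q → 810p - 2q² + 324q - 1570
  leading term p: subtract (324)·h_4 from 810p - 2q² + 324q - 1570 → -326q² - 8262q - 33160
  leading term q²: subtract (652)·h_6 from -326q² - 8262q - 33160 → -59444q - 297220
  leading term q: subtract (-20)·h_7 from -59444q - 297220 → 0
  remainder 0.

S(h_4,h_6): leading monomials are coprime, so the S-polynomial reduces to 0 (Buchberger's first criterion).
S(h_5,h_6): lcm = q³. S = 183q² + 991q + 380.
  leading term q²: subtract (-366)·h_6 from 183q² + 991q + 380 → 29722q + 148610
  leading term q: subtract (10)·h_7 from 29722q + 148610 → 0
  remainder 0.

S(f_1,h_7): leading monomials are coprime, so the S-polynomial reduces to 0 (Buchberger's first criterion).
S(f_2,h_7): leading monomials are coprime, so the S-polynomial reduces to 0 (Buchberger's first criterion).
S(f_3,h_7): lcm = pq. S = -5p - 2q + 10.
  leading term p: subtract (-2)·h_4 from -5p - 2q + 10 → 2q² + 51q + 205
  leading term q²: subtract (-4)·h_6 from 2q² + 51q + 205 → 365q + 1825
  leading term q: subtract (1825/14861)·h_7 from 365q + 1825 → 0
  remainder 0.

S(h_4,h_7): leading monomials are coprime, so the S-polynomial reduces to 0 (Buchberger's first criterion).
S(h_5,h_7): lcm = q³. S = 21q² + 181q + 380.
  leading term q²: subtract (-42)·h_6 from 21q² + 181q + 380 → 3478q + 17390
  leading term q: subtract (17390/14861)·h_7 from 3478q + 17390 → 0
  remainder 0.

S(h_6,h_7): lcm = q². S = -162q - 810.
  leading term q: subtract (-810/14861)·h_7 from -162q - 810 → 0
  remainder 0.

Every S-polynomial of the final basis reduces to 0, so we have a Gröbner basis.
Inter-reduce: drop elements whose leading term is divisible by another's, tail-reduce, and make monic.
Reduced Gröbner basis: {p - 4, q + 5}.

From the last basis element, q + 5 = 0, so q takes values in {-5}. Each choice, substituted upward through the basis, yields the corresponding point(s) of the solution set.
  q = -5: the earlier basis element becomes p - 4 = 0, giving p = 4 — point (4, -5).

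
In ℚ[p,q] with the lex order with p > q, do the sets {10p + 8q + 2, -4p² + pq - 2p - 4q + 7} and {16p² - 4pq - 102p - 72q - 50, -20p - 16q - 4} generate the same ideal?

Equality of ideals is decidable: compute both reduced Gröbner bases (unique for the ordering) and check whether they agree.
Buchberger on the first generating set:
f_1 = 10p + 8q + 2, LT = p.
f_2 = -4p² + pq - 2p - 4q + 7, LT = p².

S(f_1,f_2): lcm = p². S = 21/20pq - 3/10p - q + 7/4.
  leading term pq: subtract (21/200q)·f_1 from 21/20pq - 3/10p - q + 7/4 → -3/10p - 21/25q² - 121/100q + 7/4
  leading term p: subtract (-3/100)·f_1 from -3/10p - 21/25q² - 121/100q + 7/4 → -21/25q² - 97/100q + 181/100
  leading term q²: no divisor's leading term divides it; move -21/25q² to the remainder.
  leading term q: no divisor's leading term divides it; move -97/100q to the remainder.
  leading term 1: no divisor's leading term divides it; move 181/100 to the remainder.
  remainder -21/25q² - 97/100q + 181/100 ≠ 0; add g_3 = -21/25q² - 97/100q + 181/100 to the basis.

The other S-polynomials (S(f_1,g_3), S(f_2,g_3)) all reduce to 0 modulo the current basis, so we have a Gröbner basis.
Inter-reduce: drop elements whose leading term is divisible by another's, tail-reduce, and make monic.
Reduced Gröbner basis: {p + ⅘q + ⅕, q² + 97/84q - 181/84}.

Buchberger on the second generating set:
h_1 = 16p² - 4pq - 102p - 72q - 50, LT = p².
h_2 = -20p - 16q - 4, LT = p.

S(h_1,h_2): lcm = p². S = -21/20pq - 263/40p - 9/2q - 25/8.
  leading term pq: subtract (21/400q)·h_2 from -21/20pq - 263/40p - 9/2q - 25/8 → -263/40p + 21/25q² - 429/100q - 25/8
  leading term p: subtract (263/800)·h_2 from -263/40p + 21/25q² - 429/100q - 25/8 → 21/25q² + 97/100q - 181/100
  leading term q²: no divisor's leading term divides it; move 21/25q² to the remainder.
  leading term q: no divisor's leading term divides it; move 97/100q to the remainder.
  leading term 1: no divisor's leading term divides it; move -181/100 to the remainder.
  remainder 21/25q² + 97/100q - 181/100 ≠ 0; add k_3 = 21/25q² + 97/100q - 181/100 to the basis.

The other S-polynomials (S(h_1,k_3), S(h_2,k_3)) all reduce to 0 modulo the current basis, so we have a Gröbner basis.
Inter-reduce: drop elements whose leading term is divisible by another's, tail-reduce, and make monic.
Reduced Gröbner basis: {p + ⅘q + ⅕, q² + 97/84q - 181/84}.

Same reduced basis, so the two generating sets span the same ideal.
The choice of monomial ordering does not affect the verdict — as long as both bases are computed under the same ordering, their equality decides ideal equality.

Yes, the ideals are equal.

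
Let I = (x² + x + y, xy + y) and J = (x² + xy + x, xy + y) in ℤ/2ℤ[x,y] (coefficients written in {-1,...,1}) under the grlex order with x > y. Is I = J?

For a fixed monomial order, each ideal has a unique reduced Gröbner basis; comparing bases decides equality.
Buchberger on the first generating set:
f_1 = x² + x + y, LT = x².
f_2 = xy + y, LT = xy.

S(f_1,f_2): lcm = x²y. S = y².
  leading term y²: no divisor's leading term divides it; move y² to the remainder.
  remainder y² ≠ 0; add g_3 = y² to the basis.

S(f_1,g_3): leading monomials are coprime, so the S-polynomial reduces to 0 (Buchberger's first criterion).
S(f_2,g_3): lcm = xy². S = y².
  leading term y²: subtract (1)·g_3 from y² → 0
  remainder 0.

Every S-polynomial of the final basis reduces to 0, so we have a Gröbner basis.
Inter-reduce: drop elements whose leading term is divisible by another's, tail-reduce, and make monic.
Reduced Gröbner basis: {x² + x + y, xy + y, y²}.

Buchberger on the second generating set:
h_1 = x² + xy + x, LT = x².
h_2 = xy + y, LT = xy.

S(h_1,h_2): lcm = x²y. S = xy².
  leading term xy²: subtract (y)·h_2 from xy² → y²
  leading term y²: no divisor's leading term divides it; move y² to the remainder.
  remainder y² ≠ 0; add k_3 = y² to the basis.

S(h_1,k_3): leading monomials are coprime, so the S-polynomial reduces to 0 (Buchberger's first criterion).
S(h_2,k_3): lcm = xy². S = y².
  leading term y²: subtract (1)·k_3 from y² → 0
  remainder 0.

Every S-polynomial of the final basis reduces to 0, so we have a Gröbner basis.
Inter-reduce: drop elements whose leading term is divisible by another's, tail-reduce, and make monic.
Reduced Gröbner basis: {x² + x + y, xy + y, y²}.

The two bases agree; hence the ideals are identical.

Yes, the ideals are equal.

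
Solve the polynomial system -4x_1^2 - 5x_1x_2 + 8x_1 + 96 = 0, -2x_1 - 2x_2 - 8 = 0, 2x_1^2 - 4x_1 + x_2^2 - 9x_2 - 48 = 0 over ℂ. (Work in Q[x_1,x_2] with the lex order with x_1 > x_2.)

Compute a lex Gröbner basis by Buchberger's algorithm.
f_1 = -4x_1^2 - 5x_1x_2 + 8x_1 + 96, LT = x_1^2.
f_2 = -2x_1 - 2x_2 - 8, LT = x_1.
f_3 = 2x_1^2 - 4x_1 + x_2^2 - 9x_2 - 48, LT = x_1^2.

S(f_1,f_2): lcm = x_1^2. S = 1/4x_1x_2 - 6x_1 - 24.
  leading term x_1x_2: subtract (-1/8x_2)·f_2 from 1/4x_1x_2 - 6x_1 - 24 → -6x_1 - 1/4x_2^2 - x_2 - 24
  leading term x_1: subtract (3)·f_2 from -6x_1 - 1/4x_2^2 - x_2 - 24 → -1/4x_2^2 + 5x_2
  leading term x_2^2: no divisor's leading term divides it; move -1/4x_2^2 to the remainder.
  leading term x_2: no divisor's leading term divides it; move 5x_2 to the remainder.
  remainder -1/4x_2^2 + 5x_2 ≠ 0; add h_4 = -1/4x_2^2 + 5x_2 to the basis.

S(f_1,f_3): lcm = x_1^2. S = 5/4x_1x_2 - 1/2x_2^2 + 9/2x_2.
  leading term x_1x_2: subtract (-5/8x_2)·f_2 from 5/4x_1x_2 - 1/2x_2^2 + 9/2x_2 → -7/4x_2^2 - 1/2x_2
  leading term x_2^2: subtract (7)·h_4 from -7/4x_2^2 - 1/2x_2 → -71/2x_2
  leading term x_2: no divisor's leading term divides it; move -71/2x_2 to the remainder.
  remainder -71/2x_2 ≠ 0; add h_5 = -71/2x_2 to the basis.

The other S-polynomials (S(f_2,f_3), S(f_1,h_4), S(f_2,h_4), S(f_3,h_4), S(f_1,h_5), S(f_2,h_5), S(f_3,h_5), S(h_4,h_5)) all reduce to 0 modulo the current basis, so we have a Gröbner basis.
Inter-reduce: drop elements whose leading term is divisible by another's, tail-reduce, and make monic.
Reduced Gröbner basis: {x_1 + 4, x_2}.

Elimination: the polynomial x_2 lies in the elimination ideal for x_2, so x_2 ∈ {0}. For each such x_2, the remaining basis elements (now univariate) give the rest of the solution.
  x_2 = 0: the earlier basis element becomes x_1 + 4 = 0, giving x_1 = -4 — point (-4, 0).
Substituting each solution back into the original system confirms all equations vanish.

{(-4, 0)}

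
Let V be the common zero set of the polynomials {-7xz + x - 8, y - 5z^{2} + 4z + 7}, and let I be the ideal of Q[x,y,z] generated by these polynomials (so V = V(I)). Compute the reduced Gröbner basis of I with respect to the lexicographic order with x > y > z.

Buchberger's algorithm terminates because the ascending chain of leading-term ideals stabilizes.

f_1 = -7xz + x - 8, LT = xz.
f_2 = y - 5z^{2} + 4z + 7, LT = y.

The S-polynomials (S(f_1,f_2)) all reduce to 0 modulo the current basis, so we have a Gröbner basis.

G = {xz - \tfrac{1}{7}x + \tfrac{8}{7}, y - 5z^{2} + 4z + 7}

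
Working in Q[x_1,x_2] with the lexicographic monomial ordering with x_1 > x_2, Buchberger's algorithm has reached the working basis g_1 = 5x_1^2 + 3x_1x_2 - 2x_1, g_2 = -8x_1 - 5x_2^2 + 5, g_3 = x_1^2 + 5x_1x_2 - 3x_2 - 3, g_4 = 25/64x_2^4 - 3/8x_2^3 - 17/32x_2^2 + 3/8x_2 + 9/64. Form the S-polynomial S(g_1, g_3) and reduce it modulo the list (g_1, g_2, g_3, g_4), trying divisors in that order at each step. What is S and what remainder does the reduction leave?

lcm(LM(g_1), LM(g_3)) = x_1^2.
S = (lcm/LT(g_1))·g_1 − (lcm/LT(g_3))·g_3 = -22/5x_1x_2 - 2/5x_1 + 3x_2 + 3.
Reduce S modulo (g_1, g_2, g_3, g_4) in that order:
  leading term x_1x_2: subtract (11/20x_2)·g_2 from -22/5x_1x_2 - 2/5x_1 + 3x_2 + 3 → -2/5x_1 + 11/4x_2^3 + 1/4x_2 + 3
  leading term x_1: subtract (1/20)·g_2 from -2/5x_1 + 11/4x_2^3 + 1/4x_2 + 3 → 11/4x_2^3 + 1/4x_2^2 + 1/4x_2 + 11/4
  leading term x_2^3: no divisor's leading term divides it; move 11/4x_2^3 to the remainder.
  leading term x_2^2: no divisor's leading term divides it; move 1/4x_2^2 to the remainder.
  leading term x_2: no divisor's leading term divides it; move 1/4x_2 to the remainder.
  leading term 1: no divisor's leading term divides it; move 11/4 to the remainder.
The remainder 11/4x_2^3 + 1/4x_2^2 + 1/4x_2 + 11/4 is nonzero, so it would be added as the next basis element.

S(g_1, g_3) = -22/5x_1x_2 - 2/5x_1 + 3x_2 + 3; remainder on division = 11/4x_2^3 + 1/4x_2^2 + 1/4x_2 + 11/4.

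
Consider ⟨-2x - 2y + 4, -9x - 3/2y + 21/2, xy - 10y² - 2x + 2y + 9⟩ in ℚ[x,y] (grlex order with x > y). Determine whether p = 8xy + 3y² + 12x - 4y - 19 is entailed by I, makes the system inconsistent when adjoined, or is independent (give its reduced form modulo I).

First compute the reduced Gröbner basis of I by Buchberger's algorithm.
f_1 = -2x - 2y + 4, LT = x.
f_2 = -9x - 3/2y + 21/2, LT = x.
f_3 = xy - 10y² - 2x + 2y + 9, LT = xy.

S(f_1,f_2): lcm = x. S = ⅚y - ⅚.
  reduce S modulo (f_1, f_2, f_3):
  remainder ⅚y - ⅚ ≠ 0; add h_4 = ⅚y - ⅚ to the basis.

The other S-polynomials (S(f_1,f_3), S(f_2,f_3), S(f_1,h_4), S(f_2,h_4), S(f_3,h_4)) all reduce to 0 modulo the current basis, so we have a Gröbner basis.
Inter-reduce: drop elements whose leading term is divisible by another's, tail-reduce, and make monic.
Reduced Gröbner basis: {x - 1, y - 1}.
Label its elements g_1 = x - 1, g_2 = y - 1.

Reduce p = 8xy + 3y² + 12x - 4y - 19 modulo G:
  leading term xy: subtract (8y)·g_1 from 8xy + 3y² + 12x - 4y - 19 → 3y² + 12x + 4y - 19
  leading term y²: subtract (3y)·g_2 from 3y² + 12x + 4y - 19 → 12x + 7y - 19
  leading term x: subtract (12)·g_1 from 12x + 7y - 19 → 7y - 7
  leading term y: subtract (7)·g_2 from 7y - 7 → 0
  normal form = 0.
Since the normal form is 0, p ∈ I.

8xy + 3y² + 12x - 4y - 19 lies in I (it reduces to 0).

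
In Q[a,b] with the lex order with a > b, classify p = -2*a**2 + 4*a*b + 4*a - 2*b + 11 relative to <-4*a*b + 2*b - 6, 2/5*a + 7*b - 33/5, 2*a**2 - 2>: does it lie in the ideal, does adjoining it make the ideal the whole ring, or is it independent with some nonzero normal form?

First compute the reduced Gröbner basis of I by Buchberger's algorithm.
f_1 = -4*a*b + 2*b - 6, LT = a*b.
f_2 = 2/5*a + 7*b - 33/5, LT = a.
f_3 = 2*a**2 - 2, LT = a**2.

S(f_1,f_2): lcm = a*b. S = -35/2*b**2 + 16*b + 3/2.
  leading term b**2: no divisor's leading term divides it; move -35/2*b**2 to the remainder.
  leading term b: no divisor's leading term divides it; move 16*b to the remainder.
  leading term 1: no divisor's leading term divides it; move 3/2 to the remainder.
  remainder -35/2*b**2 + 16*b + 3/2 ≠ 0; add h_4 = -35/2*b**2 + 16*b + 3/2 to the basis.

S(f_1,f_3): lcm = a**2*b. S = -1/2*a*b + 3/2*a + b.
  leading term a*b: subtract (1/8)·f_1 from -1/2*a*b + 3/2*a + b → 3/2*a + 3/4*b + 3/4
  leading term a: subtract (15/4)·f_2 from 3/2*a + 3/4*b + 3/4 → -51/2*b + 51/2
  leading term b: no divisor's leading term divides it; move -51/2*b to the remainder.
  leading term 1: no divisor's leading term divides it; move 51/2 to the remainder.
  remainder -51/2*b + 51/2 ≠ 0; add h_5 = -51/2*b + 51/2 to the basis.

The other S-polynomials (S(f_2,f_3), S(f_1,h_4), S(f_2,h_4), S(f_3,h_4), S(f_1,h_5), S(f_2,h_5), S(f_3,h_5), S(h_4,h_5)) all reduce to 0 modulo the current basis, so we have a Gröbner basis.
Inter-reduce: drop elements whose leading term is divisible by another's, tail-reduce, and make monic.
Reduced Gröbner basis: {a + 1, b - 1}.
Label its elements g_1 = a + 1, g_2 = b - 1.

Reduce p = -2*a**2 + 4*a*b + 4*a - 2*b + 11 modulo G:
  leading term a**2: subtract (-2*a)·g_1 from -2*a**2 + 4*a*b + 4*a - 2*b + 11 → 4*a*b + 6*a - 2*b + 11
  leading term a*b: subtract (4*b)·g_1 from 4*a*b + 6*a - 2*b + 11 → 6*a - 6*b + 11
  leading term a: subtract (6)·g_1 from 6*a - 6*b + 11 → -6*b + 5
  leading term b: subtract (-6)·g_2 from -6*b + 5 → -1
  leading term 1: no divisor's leading term divides it; move -1 to the remainder.
  normal form = -1.
The normal form is nonzero, so p ∉ I. Since p minus its normal form lies in I, I + (p) = I + (r) where r = -1; decide whether this ideal is the whole ring.
Here r = -1 is a nonzero constant, hence a unit: 1 ∈ I + (p), the Gröbner basis of I + (p) is {1}, and the enlarged system has no common solution — adjoining p is inconsistent.

Adjoining -2*a**2 + 4*a*b + 4*a - 2*b + 11 makes the ideal the whole ring: the system is inconsistent.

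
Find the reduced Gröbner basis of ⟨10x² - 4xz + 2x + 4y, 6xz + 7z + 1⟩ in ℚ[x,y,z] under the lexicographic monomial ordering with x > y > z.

This is the nonlinear analogue of row-reducing a linear system.

f_1 = 10x² - 4xz + 2x + 4y, LT = x².
f_2 = 6xz + 7z + 1, LT = xz.

S(f_1,f_2): lcm = x²z. S = -⅖xz² - 29/30xz - ⅙x + ⅖yz.
  leading term xz²: subtract (-1/15z)·f_2 from -⅖xz² - 29/30xz - ⅙x + ⅖yz → -29/30xz - ⅙x + ⅖yz + 7/15z² + 1/15z
  leading term xz: subtract (-29/180)·f_2 from -29/30xz - ⅙x + ⅖yz + 7/15z² + 1/15z → -⅙x + ⅖yz + 7/15z² + 43/36z + 29/180
  leading term x: no divisor's leading term divides it; move -⅙x to the remainder.
  leading term yz: no divisor's leading term divides it; move ⅖yz to the remainder.
  leading term z²: no divisor's leading term divides it; move 7/15z² to the remainder.
  leading term z: no divisor's leading term divides it; move 43/36z to the remainder.
  leading term 1: no divisor's leading term divides it; move 29/180 to the remainder.
  remainder -⅙x + ⅖yz + 7/15z² + 43/36z + 29/180 ≠ 0; add g_3 = -⅙x + ⅖yz + 7/15z² + 43/36z + 29/180 to the basis.

S(f_2,g_3): lcm = xz. S = 12/5yz² + 14/5z³ + 43/6z² + 32/15z + ⅙.
  leading term yz²: no divisor's leading term divides it; move 12/5yz² to the remainder.
  leading term z³: no divisor's leading term divides it; move 14/5z³ to the remainder.
  leading term z²: no divisor's leading term divides it; move 43/6z² to the remainder.
  leading term z: no divisor's leading term divides it; move 32/15z to the remainder.
  leading term 1: no divisor's leading term divides it; move ⅙ to the remainder.
  remainder 12/5yz² + 14/5z³ + 43/6z² + 32/15z + ⅙ ≠ 0; add g_4 = 12/5yz² + 14/5z³ + 43/6z² + 32/15z + ⅙ to the basis.

The other S-polynomials (S(f_1,g_3), S(f_1,g_4), S(f_2,g_4), S(g_3,g_4)) all reduce to 0 modulo the current basis, so we have a Gröbner basis.
Inter-reduce: drop elements whose leading term is divisible by another's, tail-reduce, and make monic.

G = {x - 12/5yz - 14/5z² - 43/6z - 29/30, yz² + 7/6z³ + 215/72z² + 8/9z + 5/72}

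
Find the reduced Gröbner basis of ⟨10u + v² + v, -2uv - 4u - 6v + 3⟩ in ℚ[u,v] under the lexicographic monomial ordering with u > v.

G = {u + 1/10v² + 1/10v, v³ + 3v² - 28v + 15}

f_1 = 10u + v² + v, LT = u.
f_2 = -2uv - 4u - 6v + 3, LT = uv.

S(f_1,f_2): lcm = uv. S = -2u + 1/10v³ + 1/10v² - 3v + 3/2.
  reduce S modulo (f_1, f_2):
  remainder 1/10v³ + 3/10v² - 14/5v + 3/2 ≠ 0; add g_3 = 1/10v³ + 3/10v² - 14/5v + 3/2 to the basis.

The other S-polynomials (S(f_1,g_3), S(f_2,g_3)) all reduce to 0 modulo the current basis, so we have a Gröbner basis.
Inter-reduce: drop elements whose leading term is divisible by another's, tail-reduce, and make monic.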